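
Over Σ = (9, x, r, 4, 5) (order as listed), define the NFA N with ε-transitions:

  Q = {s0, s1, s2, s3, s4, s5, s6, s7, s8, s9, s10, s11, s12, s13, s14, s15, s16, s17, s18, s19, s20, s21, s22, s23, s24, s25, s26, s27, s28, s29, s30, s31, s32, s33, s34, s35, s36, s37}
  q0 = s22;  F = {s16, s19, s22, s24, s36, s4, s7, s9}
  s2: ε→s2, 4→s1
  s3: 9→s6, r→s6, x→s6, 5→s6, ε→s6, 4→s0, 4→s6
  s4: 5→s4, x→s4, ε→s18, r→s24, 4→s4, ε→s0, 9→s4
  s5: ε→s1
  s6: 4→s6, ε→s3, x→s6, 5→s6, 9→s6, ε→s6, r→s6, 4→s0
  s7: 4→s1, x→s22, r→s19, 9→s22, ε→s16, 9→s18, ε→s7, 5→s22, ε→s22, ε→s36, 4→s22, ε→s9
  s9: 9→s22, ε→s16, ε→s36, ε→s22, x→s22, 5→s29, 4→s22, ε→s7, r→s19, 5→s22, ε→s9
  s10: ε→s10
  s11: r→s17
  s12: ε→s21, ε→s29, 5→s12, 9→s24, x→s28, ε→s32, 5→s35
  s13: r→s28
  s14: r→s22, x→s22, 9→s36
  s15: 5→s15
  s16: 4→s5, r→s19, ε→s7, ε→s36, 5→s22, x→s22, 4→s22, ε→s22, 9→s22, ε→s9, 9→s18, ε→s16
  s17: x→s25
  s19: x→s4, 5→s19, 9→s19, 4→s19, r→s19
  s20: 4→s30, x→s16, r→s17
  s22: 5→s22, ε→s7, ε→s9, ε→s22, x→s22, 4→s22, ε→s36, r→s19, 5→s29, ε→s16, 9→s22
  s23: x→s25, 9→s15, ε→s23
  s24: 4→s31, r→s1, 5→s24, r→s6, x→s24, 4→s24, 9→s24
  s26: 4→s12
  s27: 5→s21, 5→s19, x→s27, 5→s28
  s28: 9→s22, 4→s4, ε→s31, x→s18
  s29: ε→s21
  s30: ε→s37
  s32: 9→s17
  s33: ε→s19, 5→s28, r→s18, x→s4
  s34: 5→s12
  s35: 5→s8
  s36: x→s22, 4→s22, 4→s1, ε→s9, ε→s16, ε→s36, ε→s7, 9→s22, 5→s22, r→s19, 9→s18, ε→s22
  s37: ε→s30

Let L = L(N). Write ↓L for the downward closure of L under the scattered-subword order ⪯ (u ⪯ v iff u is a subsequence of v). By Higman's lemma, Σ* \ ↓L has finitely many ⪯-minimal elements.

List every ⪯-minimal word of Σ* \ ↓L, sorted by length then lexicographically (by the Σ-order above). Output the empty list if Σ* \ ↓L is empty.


Antichain: [rxrr].

|Q|=38, |F|=8, |δ|=135 (42 ε).
min D↑ (5 st, q0=0, F={4}): 0:9→0,x→0,r→1,4→0,5→0 1:9→1,x→2,r→1,4→1,5→1 2:9→2,x→2,r→3,4→2,5→2 3:9→3,x→3,r→4,4→3,5→3 4:9→4,x→4,r→4,4→4,5→4 (ε-aug+det+¬).
'rxrr': N↓-sim [17, 9, 8, 6, 4] end={s0,s1,s3,s6} ∉↓L; 4/4 del acc.
1 minimals (antichain).


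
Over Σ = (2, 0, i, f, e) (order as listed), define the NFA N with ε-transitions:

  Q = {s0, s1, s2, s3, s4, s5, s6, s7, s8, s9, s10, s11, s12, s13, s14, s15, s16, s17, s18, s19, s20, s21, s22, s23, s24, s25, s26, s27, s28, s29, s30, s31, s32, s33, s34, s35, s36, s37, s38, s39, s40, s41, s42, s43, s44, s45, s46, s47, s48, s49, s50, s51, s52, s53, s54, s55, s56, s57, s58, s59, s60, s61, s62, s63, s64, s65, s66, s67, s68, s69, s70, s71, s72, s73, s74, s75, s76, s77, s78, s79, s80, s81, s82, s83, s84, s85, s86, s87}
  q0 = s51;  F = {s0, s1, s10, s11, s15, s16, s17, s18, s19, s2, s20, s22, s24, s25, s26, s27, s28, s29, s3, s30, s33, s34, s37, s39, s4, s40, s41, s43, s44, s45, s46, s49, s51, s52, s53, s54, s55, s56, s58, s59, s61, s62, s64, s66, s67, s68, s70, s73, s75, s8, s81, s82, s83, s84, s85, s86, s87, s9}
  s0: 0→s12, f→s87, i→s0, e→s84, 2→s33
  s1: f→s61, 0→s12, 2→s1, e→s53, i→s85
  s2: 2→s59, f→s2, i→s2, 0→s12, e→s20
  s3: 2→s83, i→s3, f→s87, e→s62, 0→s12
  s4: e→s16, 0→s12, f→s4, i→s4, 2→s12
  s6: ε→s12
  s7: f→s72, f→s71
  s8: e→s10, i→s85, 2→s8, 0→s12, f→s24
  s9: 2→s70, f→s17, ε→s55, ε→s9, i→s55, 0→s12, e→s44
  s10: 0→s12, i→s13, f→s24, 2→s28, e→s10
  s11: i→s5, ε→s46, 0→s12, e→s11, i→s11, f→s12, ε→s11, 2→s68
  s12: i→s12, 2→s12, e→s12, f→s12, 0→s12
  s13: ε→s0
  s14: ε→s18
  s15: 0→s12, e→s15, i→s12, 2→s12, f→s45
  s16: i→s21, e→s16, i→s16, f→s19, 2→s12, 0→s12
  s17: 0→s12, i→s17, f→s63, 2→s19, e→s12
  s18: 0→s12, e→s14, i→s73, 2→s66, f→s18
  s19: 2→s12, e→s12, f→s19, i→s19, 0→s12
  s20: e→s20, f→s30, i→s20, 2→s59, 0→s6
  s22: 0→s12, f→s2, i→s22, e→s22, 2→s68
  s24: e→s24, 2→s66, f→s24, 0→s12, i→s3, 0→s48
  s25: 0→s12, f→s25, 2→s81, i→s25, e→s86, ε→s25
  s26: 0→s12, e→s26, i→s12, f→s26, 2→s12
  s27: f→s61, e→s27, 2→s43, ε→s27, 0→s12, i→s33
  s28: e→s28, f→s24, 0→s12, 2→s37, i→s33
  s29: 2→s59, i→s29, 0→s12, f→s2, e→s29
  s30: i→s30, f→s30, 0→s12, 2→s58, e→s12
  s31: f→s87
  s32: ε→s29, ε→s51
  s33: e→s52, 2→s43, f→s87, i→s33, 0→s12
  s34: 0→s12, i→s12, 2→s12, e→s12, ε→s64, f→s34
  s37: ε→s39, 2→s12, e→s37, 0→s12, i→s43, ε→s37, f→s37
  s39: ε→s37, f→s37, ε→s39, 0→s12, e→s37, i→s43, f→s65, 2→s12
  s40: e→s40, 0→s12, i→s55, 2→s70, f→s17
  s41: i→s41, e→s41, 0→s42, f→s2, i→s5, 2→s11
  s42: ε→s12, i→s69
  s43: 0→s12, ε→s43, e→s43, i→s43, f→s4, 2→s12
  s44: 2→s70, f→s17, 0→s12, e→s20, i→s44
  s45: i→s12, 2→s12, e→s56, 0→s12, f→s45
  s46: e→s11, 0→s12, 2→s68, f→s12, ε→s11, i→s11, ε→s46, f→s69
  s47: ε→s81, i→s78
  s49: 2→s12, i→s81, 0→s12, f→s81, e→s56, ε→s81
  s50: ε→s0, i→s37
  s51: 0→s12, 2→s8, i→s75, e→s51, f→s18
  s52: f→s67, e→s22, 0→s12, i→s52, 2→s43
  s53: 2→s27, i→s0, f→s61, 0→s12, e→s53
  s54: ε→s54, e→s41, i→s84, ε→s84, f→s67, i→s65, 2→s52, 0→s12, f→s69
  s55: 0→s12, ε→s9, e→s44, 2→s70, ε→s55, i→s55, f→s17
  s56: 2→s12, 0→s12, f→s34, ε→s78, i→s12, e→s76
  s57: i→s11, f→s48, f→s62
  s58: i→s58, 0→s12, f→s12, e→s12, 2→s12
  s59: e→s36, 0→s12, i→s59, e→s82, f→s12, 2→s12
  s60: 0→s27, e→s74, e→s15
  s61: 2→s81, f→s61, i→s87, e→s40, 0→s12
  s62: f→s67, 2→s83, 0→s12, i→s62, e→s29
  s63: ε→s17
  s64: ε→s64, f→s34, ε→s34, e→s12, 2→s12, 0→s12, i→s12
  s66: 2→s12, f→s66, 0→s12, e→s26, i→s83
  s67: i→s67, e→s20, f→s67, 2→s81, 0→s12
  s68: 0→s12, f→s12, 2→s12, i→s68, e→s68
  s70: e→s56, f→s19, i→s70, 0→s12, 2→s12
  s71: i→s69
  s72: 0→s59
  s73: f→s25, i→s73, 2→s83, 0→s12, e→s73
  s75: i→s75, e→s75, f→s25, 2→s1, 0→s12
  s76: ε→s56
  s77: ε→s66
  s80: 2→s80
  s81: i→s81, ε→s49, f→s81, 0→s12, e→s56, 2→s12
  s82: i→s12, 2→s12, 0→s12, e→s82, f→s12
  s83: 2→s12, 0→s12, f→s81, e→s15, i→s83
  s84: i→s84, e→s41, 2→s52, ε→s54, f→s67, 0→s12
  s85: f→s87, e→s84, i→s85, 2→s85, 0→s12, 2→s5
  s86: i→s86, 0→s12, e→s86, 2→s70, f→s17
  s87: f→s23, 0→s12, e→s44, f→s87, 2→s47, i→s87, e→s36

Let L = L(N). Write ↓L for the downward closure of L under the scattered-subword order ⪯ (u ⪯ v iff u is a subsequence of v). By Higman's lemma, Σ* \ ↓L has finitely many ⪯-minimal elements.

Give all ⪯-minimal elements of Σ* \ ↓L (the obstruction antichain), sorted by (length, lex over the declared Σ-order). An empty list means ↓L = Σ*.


|Q|=88, |F|=58, |δ|=357 (35 ε).
min D↑ (53 st, q0=0, F={2}): 0:2→1,0→2,i→3,f→4,e→0 1:2→1,0→2,i→5,f→6,e→7 2:2→2,0→2,i→2,f→2,e→2 3:2→8,0→2,i→3,f→9,e→3 4:2→10,0→2,i→11,f→4,e→4 5:2→5,0→2,i→5,f→12,e→13 6:2→10,0→2,i→14,f→6,e→6 7:2→15,0→2,i→16,f→6,e→7 8:2→8,0→2,i→5,f→17,e→18 9:2→19,0→2,i→9,f→9,e→20 10:2→2,0→2,i→21,f→10,e→22 11:2→21,0→2,i→11,f→9,e→11 12:2→19,0→2,i→12,f→12,e→23 13:2→24,0→2,i→13,f→25,e→26 14:2→21,0→2,i→14,f→12,e→27 15:2→28,0→2,i→29,f→6,e→15 16:2→29,0→2,i→16,f→12,e→13 17:2→19,0→2,i→12,f→17,e→30 18:2→31,0→2,i→16,f→17,e→18 19:2→2,0→2,i→19,f→19,e→32 20:2→33,0→2,i→20,f→34,e→20 21:2→2,0→2,i→21,f→19,e→35 22:2→2,0→2,i→2,f→22,e→22 23:2→33,0→2,i→23,f→34,e→36 24:2→37,0→2,i→24,f→25,e→38 25:2→19,0→2,i→25,f→25,e→36 26:2→39,0→2,i→26,f→40,e→26 27:2→21,0→2,i→27,f→25,e→41 28:2→2,0→2,i→37,f→28,e→28 29:2→37,0→2,i→29,f→12,e→24 30:2→33,0→2,i→42,f→34,e→30 31:2→37,0→2,i→29,f→17,e→31 32:2→2,0→2,i→2,f→43,e→32 33:2→2,0→2,i→33,f→44,e→32 34:2→44,0→2,i→34,f→34,e→2 35:2→2,0→2,i→2,f→45,e→35 36:2→46,0→2,i→36,f→47,e→36 37:2→2,0→2,i→37,f→48,e→37 38:2→49,0→2,i→38,f→40,e→38 39:2→49,0→2,i→39,f→2,e→39 40:2→46,0→2,i→40,f→40,e→36 41:2→46,0→2,i→41,f→40,e→41 42:2→33,0→2,i→42,f→34,e→23 43:2→2,0→2,i→2,f→43,e→2 44:2→2,0→2,i→44,f→44,e→2 45:2→2,0→2,i→2,f→45,e→32 46:2→2,0→2,i→46,f→2,e→50 47:2→51,0→2,i→47,f→47,e→2 48:2→2,0→2,i→48,f→48,e→52 49:2→2,0→2,i→49,f→2,e→49 50:2→2,0→2,i→2,f→2,e→50 51:2→2,0→2,i→51,f→2,e→2 52:2→2,0→2,i→52,f→44,e→52 (ε-aug+det+¬).
'0': N↓-sim [74, 5] end={s12,s42,s48,s6,s69} ∉↓L; 1/1 deletions ∈↓L.
'f22': N↓-sim [74, 52, 20, 1] end={s12} — reject; 3/3 single-dels accept.
'f2ei': run [74, 52, 20, 11, 1] end={s12} rej; 4/4 del acc.
'2e222': |S_i|=[74, 67, 64, 56, 28, 1] end={s12} — reject; 5/5 del acc.
'ifefe': N↓-sim [74, 62, 36, 24, 8, 1] end={s12} rej; 5/5 del acc.
'2iee2f': run [74, 67, 53, 43, 30, 10, 2] end={s12,s69} ∉↓L; 6/6 del acc.
6 words, ⪯-incomp.

min(Σ*\↓L) = [0, f22, f2ei, 2e222, ifefe, 2iee2f].


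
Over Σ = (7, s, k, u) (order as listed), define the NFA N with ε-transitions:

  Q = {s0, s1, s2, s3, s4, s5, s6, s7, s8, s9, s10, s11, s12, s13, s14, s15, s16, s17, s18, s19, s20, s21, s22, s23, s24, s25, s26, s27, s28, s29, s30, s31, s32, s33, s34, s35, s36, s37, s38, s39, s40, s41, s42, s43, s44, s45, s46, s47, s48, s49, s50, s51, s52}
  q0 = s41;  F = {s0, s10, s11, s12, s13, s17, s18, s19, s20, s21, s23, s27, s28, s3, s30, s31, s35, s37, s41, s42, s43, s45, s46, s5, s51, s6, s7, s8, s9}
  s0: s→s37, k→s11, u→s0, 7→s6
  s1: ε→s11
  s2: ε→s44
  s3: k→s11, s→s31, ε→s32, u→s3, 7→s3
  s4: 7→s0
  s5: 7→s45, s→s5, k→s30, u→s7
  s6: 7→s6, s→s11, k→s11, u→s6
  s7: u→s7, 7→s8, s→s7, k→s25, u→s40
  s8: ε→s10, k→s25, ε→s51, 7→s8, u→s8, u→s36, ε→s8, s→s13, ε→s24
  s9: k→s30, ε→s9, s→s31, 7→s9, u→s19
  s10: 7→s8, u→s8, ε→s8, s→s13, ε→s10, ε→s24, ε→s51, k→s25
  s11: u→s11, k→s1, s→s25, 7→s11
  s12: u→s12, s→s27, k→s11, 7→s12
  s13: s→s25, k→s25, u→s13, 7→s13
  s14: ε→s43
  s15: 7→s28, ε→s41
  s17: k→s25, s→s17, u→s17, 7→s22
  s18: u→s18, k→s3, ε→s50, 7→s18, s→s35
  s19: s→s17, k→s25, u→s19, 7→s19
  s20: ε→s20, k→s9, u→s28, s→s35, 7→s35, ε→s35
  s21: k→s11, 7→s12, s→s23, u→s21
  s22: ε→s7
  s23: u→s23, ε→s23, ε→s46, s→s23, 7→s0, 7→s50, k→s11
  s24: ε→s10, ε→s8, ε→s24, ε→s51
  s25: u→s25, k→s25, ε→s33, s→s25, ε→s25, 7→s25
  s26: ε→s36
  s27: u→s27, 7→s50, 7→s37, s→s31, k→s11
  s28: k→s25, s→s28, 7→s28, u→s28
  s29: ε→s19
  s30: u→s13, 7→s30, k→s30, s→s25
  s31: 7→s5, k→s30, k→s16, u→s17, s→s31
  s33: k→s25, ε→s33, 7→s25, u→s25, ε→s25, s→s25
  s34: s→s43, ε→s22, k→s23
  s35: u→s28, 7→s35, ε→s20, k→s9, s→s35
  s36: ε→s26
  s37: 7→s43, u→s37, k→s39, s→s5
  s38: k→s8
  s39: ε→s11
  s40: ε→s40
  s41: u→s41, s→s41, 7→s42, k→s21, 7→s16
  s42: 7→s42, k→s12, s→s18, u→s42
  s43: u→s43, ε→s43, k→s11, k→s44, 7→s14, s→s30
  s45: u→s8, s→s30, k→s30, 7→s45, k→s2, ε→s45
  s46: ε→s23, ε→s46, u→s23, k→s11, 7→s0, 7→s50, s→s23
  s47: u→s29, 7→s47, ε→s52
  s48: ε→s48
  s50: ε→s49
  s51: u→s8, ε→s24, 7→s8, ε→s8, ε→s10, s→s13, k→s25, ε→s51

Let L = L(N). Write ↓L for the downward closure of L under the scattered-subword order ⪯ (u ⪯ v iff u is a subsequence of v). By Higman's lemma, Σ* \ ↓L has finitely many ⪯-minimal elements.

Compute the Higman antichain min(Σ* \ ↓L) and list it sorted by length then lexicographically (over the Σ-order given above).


min(Σ*\↓L) = [kks, 7ssuk, ks77ss].

|Q|=53, |F|=29, |δ|=186 (46 ε).
min D↑ (26 st, q0=0, F={11}): 0:7→1,s→0,k→2,u→0 1:7→1,s→3,k→4,u→1 2:7→4,s→5,k→6,u→2 3:7→3,s→7,k→8,u→3 4:7→4,s→9,k→6,u→4 5:7→10,s→5,k→6,u→5 6:7→6,s→11,k→6,u→6 7:7→7,s→7,k→12,u→13 8:7→8,s→14,k→6,u→8 9:7→15,s→14,k→6,u→9 10:7→16,s→15,k→6,u→10 11:7→11,s→11,k→11,u→11 12:7→12,s→14,k→17,u→18 13:7→13,s→13,k→11,u→13 14:7→19,s→14,k→17,u→20 15:7→21,s→19,k→6,u→15 16:7→16,s→6,k→6,u→16 17:7→17,s→11,k→17,u→22 18:7→18,s→20,k→11,u→18 19:7→23,s→19,k→17,u→24 20:7→24,s→20,k→11,u→20 21:7→21,s→17,k→6,u→21 22:7→22,s→11,k→11,u→22 23:7→23,s→17,k→17,u→25 24:7→25,s→24,k→11,u→24 25:7→25,s→22,k→11,u→25 (ε-aug+det+¬).
'kks': |S_i|=[45, 39, 10, 2] end={s25,s33} ∉↓L; 3/3 single-dels accept.
'7ssuk': run [45, 41, 37, 25, 15, 2] end={s25,s33} — reject; 5/5 deletions ∈↓L.
'ks77ss': |S_i|=[45, 39, 33, 27, 18, 6, 2] end={s25,s33} ∉↓L; 6/6 del acc.
3 obstructions.


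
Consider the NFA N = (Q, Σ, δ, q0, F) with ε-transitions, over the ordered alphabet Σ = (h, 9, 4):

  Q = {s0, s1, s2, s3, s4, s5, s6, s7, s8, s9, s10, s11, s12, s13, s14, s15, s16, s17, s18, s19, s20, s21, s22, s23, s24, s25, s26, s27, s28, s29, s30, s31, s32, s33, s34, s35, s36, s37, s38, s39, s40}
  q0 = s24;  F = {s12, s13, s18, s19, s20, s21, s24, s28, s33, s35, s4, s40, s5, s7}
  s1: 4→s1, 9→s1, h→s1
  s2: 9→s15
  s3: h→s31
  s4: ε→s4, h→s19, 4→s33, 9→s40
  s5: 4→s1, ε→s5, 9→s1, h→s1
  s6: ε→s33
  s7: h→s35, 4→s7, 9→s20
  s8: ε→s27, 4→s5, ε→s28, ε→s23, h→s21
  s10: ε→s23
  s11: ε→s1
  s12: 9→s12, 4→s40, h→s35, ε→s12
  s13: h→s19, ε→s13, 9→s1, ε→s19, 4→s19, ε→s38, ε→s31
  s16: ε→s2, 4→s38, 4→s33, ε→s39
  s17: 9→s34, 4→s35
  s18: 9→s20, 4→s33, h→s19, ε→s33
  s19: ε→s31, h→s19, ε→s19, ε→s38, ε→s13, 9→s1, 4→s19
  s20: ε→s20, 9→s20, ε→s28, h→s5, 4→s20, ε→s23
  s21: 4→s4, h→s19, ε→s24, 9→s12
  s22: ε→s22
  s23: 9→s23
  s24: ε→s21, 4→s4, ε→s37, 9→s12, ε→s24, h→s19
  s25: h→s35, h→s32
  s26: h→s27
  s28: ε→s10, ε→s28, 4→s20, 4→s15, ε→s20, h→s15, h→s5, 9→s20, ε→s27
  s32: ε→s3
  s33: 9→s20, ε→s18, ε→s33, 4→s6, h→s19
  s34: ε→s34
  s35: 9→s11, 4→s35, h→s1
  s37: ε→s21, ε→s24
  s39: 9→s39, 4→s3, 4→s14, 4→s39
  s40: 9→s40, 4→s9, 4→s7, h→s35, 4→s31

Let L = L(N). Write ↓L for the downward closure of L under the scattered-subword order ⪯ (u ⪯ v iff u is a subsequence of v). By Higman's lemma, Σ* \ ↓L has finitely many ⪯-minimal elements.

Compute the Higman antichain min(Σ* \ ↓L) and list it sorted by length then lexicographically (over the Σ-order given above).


Antichain: [h9, 9hh, 449h4].

|Q|=41, |F|=14, |δ|=103 (38 ε).
min D↑ (11 st, q0=0, F={4}): 0:h→1,9→2,4→3 1:h→1,9→4,4→1 2:h→5,9→2,4→6 3:h→1,9→6,4→7 4:h→4,9→4,4→4 5:h→4,9→4,4→5 6:h→5,9→6,4→8 7:h→1,9→9,4→7 8:h→5,9→9,4→8 9:h→10,9→9,4→9 10:h→4,9→4,4→4 [Hopcroft].
'h9': |S_i|=[25, 9, 2] end={s1,s11} — reject; 2/2 del acc.
'9hh': |S_i|=[25, 15, 5, 1] end={s1} — reject; 3/3 del acc.
'449h4': |S_i|=[25, 21, 19, 9, 3, 1] end={s1} — reject; 5/5 single-dels accept.
3 words, ⪯-incomp.


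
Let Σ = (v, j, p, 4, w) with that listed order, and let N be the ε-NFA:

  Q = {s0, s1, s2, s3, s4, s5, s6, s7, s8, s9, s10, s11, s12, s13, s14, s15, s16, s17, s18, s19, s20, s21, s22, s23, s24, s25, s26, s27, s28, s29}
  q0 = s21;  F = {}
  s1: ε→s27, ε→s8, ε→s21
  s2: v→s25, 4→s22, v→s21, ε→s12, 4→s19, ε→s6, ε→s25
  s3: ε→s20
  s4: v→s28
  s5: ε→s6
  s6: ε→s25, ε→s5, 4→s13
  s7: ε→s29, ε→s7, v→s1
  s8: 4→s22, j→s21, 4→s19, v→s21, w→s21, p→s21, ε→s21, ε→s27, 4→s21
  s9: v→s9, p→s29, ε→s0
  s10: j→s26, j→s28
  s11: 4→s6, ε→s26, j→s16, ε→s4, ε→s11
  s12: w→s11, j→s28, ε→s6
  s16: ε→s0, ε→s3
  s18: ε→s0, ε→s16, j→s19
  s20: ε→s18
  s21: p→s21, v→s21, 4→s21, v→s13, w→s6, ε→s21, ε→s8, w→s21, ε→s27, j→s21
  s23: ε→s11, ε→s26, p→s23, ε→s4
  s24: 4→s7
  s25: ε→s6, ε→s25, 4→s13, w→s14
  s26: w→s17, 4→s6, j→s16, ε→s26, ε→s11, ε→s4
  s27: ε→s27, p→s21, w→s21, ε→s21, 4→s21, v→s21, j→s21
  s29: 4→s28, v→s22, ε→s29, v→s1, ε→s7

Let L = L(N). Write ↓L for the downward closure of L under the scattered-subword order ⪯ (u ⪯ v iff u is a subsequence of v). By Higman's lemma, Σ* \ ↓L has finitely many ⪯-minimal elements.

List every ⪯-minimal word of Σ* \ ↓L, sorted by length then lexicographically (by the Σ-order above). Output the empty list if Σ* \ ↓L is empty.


A = [ε].

|Q|=30, |F|=0, |δ|=84 (39 ε).
min D↑ (1 st, q0=0, F={0}): 0:v→0,j→0,p→0,4→0,w→0 (ε-aug+det+¬).
ε ∈ L(D↑) — L = ∅.


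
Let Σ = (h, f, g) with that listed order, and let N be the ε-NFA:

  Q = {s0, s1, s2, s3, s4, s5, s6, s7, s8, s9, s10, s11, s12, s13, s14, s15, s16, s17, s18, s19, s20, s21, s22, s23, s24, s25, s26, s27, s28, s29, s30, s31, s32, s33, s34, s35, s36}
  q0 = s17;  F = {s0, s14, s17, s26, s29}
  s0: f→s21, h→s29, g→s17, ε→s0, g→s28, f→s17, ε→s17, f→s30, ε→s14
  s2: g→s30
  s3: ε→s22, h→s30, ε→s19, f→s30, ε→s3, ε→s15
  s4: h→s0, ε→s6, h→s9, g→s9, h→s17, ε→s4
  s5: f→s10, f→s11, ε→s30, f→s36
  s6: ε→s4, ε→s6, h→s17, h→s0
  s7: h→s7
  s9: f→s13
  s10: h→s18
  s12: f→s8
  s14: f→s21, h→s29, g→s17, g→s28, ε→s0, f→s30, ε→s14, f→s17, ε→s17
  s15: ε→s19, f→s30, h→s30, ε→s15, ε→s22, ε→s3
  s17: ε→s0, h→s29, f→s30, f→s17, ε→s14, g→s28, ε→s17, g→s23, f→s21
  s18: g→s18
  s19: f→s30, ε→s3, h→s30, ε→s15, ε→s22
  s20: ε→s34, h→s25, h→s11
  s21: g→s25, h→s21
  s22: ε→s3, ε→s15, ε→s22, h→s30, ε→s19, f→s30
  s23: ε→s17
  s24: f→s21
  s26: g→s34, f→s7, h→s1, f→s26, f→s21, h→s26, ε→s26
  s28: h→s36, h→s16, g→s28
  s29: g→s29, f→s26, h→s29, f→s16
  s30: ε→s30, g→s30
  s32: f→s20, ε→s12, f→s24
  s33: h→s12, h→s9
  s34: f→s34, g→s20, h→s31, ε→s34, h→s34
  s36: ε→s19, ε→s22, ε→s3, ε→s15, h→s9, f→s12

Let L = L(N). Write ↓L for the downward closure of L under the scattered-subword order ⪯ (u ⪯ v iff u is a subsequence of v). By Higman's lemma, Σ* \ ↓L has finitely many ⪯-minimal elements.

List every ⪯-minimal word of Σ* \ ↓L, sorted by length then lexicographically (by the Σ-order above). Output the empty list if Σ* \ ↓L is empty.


|Q|=37, |F|=5, |δ|=109 (39 ε).
min D↑ (4 st, q0=0, F={3}): 0:h→1,f→0,g→0 1:h→1,f→2,g→1 2:h→2,f→2,g→3 3:h→3,f→3,g→3 (ε-aug+det+¬).
'hfg': run [26, 21, 14, 6] end={s11,s20,s25,s30,s31,s34} — reject; 3/3 deletions ∈↓L.
1 obstructions.

Antichain: [hfg].


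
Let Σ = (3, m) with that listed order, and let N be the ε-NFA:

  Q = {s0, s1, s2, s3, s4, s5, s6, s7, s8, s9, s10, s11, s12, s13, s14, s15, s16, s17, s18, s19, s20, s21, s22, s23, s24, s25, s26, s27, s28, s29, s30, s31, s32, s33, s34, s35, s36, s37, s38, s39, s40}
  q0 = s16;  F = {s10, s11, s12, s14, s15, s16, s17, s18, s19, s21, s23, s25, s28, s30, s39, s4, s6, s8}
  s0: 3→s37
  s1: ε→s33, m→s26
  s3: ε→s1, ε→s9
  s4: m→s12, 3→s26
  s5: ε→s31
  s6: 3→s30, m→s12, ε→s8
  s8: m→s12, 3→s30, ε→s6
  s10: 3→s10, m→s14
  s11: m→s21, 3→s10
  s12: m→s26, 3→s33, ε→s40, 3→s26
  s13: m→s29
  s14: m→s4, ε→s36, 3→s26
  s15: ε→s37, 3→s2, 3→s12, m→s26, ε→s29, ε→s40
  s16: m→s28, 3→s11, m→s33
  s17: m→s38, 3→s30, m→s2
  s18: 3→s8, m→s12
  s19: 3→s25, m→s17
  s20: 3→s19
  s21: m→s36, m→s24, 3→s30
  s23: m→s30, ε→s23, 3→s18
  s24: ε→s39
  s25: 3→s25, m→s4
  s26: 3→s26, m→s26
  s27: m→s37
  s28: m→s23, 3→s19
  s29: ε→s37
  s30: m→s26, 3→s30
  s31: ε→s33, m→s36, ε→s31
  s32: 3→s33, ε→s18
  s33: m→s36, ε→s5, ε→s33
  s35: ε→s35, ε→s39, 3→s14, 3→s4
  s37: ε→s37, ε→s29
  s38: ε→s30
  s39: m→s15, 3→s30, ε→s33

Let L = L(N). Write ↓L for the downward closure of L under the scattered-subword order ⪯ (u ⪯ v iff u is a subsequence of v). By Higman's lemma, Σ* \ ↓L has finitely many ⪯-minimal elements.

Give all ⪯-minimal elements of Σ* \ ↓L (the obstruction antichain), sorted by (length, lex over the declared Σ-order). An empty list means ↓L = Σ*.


min(Σ*\↓L) = [33m3, 3m3m, mmmm, mm3m3, 3mmm33, mm333m].

|Q|=41, |F|=18, |δ|=78 (25 ε).
min D↑ (18 st, q0=0, F={13}): 0:3→1,m→2 1:3→3,m→4 2:3→5,m→6 3:3→3,m→7 4:3→8,m→9 5:3→10,m→11 6:3→12,m→8 7:3→13,m→14 8:3→8,m→13 9:3→8,m→15 10:3→10,m→14 11:3→8,m→8 12:3→16,m→17 13:3→13,m→13 14:3→13,m→17 15:3→17,m→13 16:3→8,m→17 17:3→13,m→13 (ε-aug+det+¬).
'33m3': run [29, 26, 15, 9, 5] end={s26,s31,s33,s36,s5} — reject; 4/4 del acc.
'3m3m': |S_i|=[29, 26, 19, 9, 2] end={s26,s36} rej; 4/4 single-dels accept.
'mmmm': N↓-sim [29, 26, 21, 13, 2] end={s26,s36} ∉↓L; 4/4 deletions ∈↓L.
'mm3m3': run [29, 26, 21, 12, 7, 5] end={s26,s31,s33,s36,s5} ∉↓L; 5/5 del acc.
'3mmm33': run [29, 26, 19, 16, 11, 8, 5] end={s26,s31,s33,s36,s5} ∉↓L; 6/6 deletions ∈↓L.
'mm333m': run [29, 26, 21, 12, 10, 6, 2] end={s26,s36} rej; 6/6 deletions ∈↓L.
6 obstructions.


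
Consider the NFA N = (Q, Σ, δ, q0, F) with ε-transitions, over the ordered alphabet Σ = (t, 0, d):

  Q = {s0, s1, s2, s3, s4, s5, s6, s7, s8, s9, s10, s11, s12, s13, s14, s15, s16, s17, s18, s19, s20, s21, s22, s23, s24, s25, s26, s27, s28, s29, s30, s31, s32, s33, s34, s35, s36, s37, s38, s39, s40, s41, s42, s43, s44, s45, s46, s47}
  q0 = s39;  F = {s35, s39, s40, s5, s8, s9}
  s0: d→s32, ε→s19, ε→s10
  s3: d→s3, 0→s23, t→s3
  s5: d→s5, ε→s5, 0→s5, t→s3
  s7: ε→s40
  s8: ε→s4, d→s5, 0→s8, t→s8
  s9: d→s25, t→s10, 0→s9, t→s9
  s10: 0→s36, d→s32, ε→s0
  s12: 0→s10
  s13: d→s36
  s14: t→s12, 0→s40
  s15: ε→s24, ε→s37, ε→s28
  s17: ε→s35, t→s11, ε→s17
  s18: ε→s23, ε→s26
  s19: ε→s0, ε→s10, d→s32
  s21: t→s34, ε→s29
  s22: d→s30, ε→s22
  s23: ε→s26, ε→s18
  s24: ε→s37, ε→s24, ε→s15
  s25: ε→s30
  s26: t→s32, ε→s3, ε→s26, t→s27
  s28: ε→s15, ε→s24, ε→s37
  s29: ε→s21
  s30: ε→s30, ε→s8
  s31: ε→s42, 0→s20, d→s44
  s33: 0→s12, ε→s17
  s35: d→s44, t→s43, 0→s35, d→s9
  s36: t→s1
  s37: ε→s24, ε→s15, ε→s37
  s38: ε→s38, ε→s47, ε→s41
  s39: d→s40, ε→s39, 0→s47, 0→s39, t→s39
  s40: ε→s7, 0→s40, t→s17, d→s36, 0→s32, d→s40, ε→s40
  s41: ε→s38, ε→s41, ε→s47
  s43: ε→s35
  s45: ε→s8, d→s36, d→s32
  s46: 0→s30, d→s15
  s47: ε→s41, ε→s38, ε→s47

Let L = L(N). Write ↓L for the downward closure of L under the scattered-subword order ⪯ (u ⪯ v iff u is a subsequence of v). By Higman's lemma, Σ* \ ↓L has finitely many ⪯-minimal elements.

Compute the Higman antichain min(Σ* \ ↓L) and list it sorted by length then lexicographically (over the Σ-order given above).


|Q|=48, |F|=6, |δ|=97 (50 ε).
min D↑ (7 st, q0=0, F={6}): 0:t→0,0→0,d→1 1:t→2,0→1,d→1 2:t→2,0→2,d→3 3:t→3,0→3,d→4 4:t→4,0→4,d→5 5:t→6,0→5,d→5 6:t→6,0→6,d→6 (ε-aug+det+¬).
'dtdddt': N↓-sim [28, 24, 22, 18, 11, 7, 6] end={s18,s23,s26,s27,s3,s32} rej; 6/6 deletions ∈↓L.
1 minimals (antichain).

A = [dtdddt].


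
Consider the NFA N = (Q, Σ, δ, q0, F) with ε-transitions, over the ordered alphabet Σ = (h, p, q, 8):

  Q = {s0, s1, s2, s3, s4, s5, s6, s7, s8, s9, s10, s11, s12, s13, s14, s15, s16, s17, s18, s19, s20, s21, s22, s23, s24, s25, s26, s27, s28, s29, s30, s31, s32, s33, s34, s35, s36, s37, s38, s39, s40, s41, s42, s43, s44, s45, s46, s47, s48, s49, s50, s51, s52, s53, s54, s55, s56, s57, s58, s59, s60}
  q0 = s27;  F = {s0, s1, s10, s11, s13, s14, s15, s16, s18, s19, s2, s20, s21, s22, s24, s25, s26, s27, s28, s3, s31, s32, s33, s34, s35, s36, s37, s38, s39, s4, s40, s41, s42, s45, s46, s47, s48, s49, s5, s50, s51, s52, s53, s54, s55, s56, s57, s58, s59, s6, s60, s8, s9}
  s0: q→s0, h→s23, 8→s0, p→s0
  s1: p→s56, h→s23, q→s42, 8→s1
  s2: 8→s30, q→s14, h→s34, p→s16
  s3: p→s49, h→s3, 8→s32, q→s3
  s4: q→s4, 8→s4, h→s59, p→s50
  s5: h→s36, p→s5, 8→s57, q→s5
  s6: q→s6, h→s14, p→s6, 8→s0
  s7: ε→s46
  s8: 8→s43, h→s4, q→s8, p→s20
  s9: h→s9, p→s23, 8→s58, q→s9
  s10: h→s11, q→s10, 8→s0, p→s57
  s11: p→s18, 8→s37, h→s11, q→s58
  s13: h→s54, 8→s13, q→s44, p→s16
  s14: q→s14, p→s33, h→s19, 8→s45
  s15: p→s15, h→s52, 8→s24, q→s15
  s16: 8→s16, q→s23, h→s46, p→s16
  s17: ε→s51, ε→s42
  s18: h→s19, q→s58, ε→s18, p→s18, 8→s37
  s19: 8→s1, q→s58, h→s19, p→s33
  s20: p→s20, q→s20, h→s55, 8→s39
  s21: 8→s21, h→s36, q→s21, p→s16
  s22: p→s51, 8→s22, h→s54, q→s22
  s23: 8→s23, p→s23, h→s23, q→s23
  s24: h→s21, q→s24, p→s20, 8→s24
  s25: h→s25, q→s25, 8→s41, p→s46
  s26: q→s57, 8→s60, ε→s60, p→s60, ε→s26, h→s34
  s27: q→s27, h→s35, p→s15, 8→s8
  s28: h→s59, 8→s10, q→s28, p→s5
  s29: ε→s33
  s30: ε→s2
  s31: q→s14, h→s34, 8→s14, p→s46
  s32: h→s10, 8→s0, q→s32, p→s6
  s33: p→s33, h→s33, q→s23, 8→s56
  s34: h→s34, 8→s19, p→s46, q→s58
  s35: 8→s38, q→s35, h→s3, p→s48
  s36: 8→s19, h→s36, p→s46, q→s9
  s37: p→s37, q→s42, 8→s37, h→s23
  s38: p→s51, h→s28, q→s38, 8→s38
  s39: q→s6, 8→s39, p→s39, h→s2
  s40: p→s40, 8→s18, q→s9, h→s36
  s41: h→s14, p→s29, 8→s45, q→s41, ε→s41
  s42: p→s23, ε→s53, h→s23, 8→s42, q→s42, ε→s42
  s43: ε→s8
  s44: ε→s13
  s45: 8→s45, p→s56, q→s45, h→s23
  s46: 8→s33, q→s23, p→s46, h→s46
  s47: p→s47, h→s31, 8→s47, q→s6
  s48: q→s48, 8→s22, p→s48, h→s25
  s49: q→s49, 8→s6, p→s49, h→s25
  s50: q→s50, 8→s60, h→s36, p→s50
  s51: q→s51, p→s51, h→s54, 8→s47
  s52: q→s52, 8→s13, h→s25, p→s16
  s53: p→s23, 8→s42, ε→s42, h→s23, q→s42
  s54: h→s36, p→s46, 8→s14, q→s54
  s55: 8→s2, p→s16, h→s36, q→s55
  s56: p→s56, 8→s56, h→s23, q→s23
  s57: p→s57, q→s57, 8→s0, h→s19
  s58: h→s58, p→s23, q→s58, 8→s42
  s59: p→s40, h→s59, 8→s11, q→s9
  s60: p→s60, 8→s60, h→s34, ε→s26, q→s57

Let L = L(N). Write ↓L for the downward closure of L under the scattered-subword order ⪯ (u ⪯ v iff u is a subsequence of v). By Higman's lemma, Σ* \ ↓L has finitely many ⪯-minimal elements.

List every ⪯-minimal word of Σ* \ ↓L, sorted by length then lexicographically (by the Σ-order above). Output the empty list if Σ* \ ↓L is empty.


min(Σ*\↓L) = [phpq, hh88h, 8hhqp, 8p8q8h].

|Q|=61, |F|=53, |δ|=231 (15 ε).
min D↑ (52 st, q0=0, F={32}): 0:h→1,p→2,q→0,8→3 1:h→4,p→5,q→1,8→6 2:h→7,p→2,q→2,8→8 3:h→9,p→10,q→3,8→3 4:h→4,p→11,q→4,8→12 5:h→13,p→5,q→5,8→14 6:h→15,p→16,q→6,8→6 7:h→13,p→17,q→7,8→18 8:h→19,p→10,q→8,8→8 9:h→20,p→21,q→9,8→9 10:h→22,p→10,q→10,8→23 11:h→13,p→11,q→11,8→24 12:h→25,p→24,q→12,8→26 13:h→13,p→27,q→13,8→28 14:h→29,p→16,q→14,8→14 15:h→20,p→30,q→15,8→25 16:h→29,p→16,q→16,8→31 17:h→27,p→17,q→32,8→17 18:h→29,p→17,q→18,8→18 19:h→33,p→17,q→19,8→19 20:h→20,p→34,q→35,8→36 21:h→33,p→21,q→21,8→37 22:h→33,p→17,q→22,8→38 23:h→38,p→23,q→24,8→23 24:h→39,p→24,q→24,8→26 25:h→36,p→40,q→25,8→26 26:h→32,p→26,q→26,8→26 27:h→27,p→27,q→32,8→41 28:h→39,p→41,q→28,8→42 29:h→33,p→27,q→29,8→39 30:h→33,p→30,q→30,8→40 31:h→43,p→31,q→24,8→31 32:h→32,p→32,q→32,8→32 33:h→33,p→27,q→35,8→44 34:h→33,p→34,q→35,8→45 35:h→35,p→32,q→35,8→46 36:h→36,p→45,q→46,8→47 37:h→48,p→37,q→40,8→37 38:h→48,p→17,q→39,8→38 39:h→44,p→41,q→39,8→42 40:h→44,p→40,q→40,8→26 41:h→41,p→41,q→32,8→49 42:h→32,p→49,q→42,8→42 43:h→48,p→27,q→39,8→39 44:h→44,p→41,q→46,8→50 45:h→44,p→45,q→46,8→47 46:h→46,p→32,q→46,8→51 47:h→32,p→47,q→51,8→47 48:h→48,p→27,q→46,8→44 49:h→32,p→49,q→32,8→49 50:h→32,p→49,q→51,8→50 51:h→32,p→32,q→51,8→51 [Hopcroft].
'phpq': |S_i|=[58, 46, 27, 6, 1] end={s23} — reject; 4/4 del acc.
'hh88h': run [58, 51, 33, 20, 8, 1] end={s23} ∉↓L; 5/5 deletions ∈↓L.
'8hhqp': N↓-sim [58, 50, 35, 17, 5, 1] end={s23} — reject; 5/5 del acc.
'8p8q8h': run [58, 50, 35, 25, 13, 7, 1] end={s23} — reject; 6/6 del acc.
4 words, ⪯-incomp.


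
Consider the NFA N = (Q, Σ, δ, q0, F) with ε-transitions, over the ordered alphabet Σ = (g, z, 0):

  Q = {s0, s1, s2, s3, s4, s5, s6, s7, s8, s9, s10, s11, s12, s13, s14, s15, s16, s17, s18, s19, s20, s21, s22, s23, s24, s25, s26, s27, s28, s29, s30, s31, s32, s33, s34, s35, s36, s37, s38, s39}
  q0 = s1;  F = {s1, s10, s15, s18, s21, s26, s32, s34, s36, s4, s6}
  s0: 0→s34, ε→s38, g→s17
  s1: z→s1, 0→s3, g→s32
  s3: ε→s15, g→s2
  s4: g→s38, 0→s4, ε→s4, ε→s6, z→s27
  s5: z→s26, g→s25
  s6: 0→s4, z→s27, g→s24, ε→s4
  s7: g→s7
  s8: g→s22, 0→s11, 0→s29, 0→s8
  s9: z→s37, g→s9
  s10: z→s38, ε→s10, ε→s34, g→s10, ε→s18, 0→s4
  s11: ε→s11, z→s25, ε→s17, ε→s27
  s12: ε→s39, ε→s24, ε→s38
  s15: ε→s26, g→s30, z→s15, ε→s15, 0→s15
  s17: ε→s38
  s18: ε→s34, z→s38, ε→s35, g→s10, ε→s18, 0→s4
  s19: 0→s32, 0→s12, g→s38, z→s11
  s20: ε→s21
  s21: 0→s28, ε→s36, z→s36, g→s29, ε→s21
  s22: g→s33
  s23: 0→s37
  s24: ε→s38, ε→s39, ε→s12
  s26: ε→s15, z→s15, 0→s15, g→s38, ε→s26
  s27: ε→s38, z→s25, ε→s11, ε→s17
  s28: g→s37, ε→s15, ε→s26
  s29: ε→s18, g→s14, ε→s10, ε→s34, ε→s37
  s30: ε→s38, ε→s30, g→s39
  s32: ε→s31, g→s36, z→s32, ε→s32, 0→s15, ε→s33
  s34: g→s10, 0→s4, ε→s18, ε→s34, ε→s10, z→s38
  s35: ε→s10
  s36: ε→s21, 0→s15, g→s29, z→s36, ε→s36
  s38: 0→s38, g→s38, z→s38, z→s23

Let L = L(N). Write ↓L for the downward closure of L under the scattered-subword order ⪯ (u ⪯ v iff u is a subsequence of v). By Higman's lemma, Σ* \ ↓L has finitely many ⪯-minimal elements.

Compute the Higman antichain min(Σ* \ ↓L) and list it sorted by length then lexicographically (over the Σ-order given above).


A = [0g, gggz].

|Q|=40, |F|=11, |δ|=108 (48 ε).
min D↑ (7 st, q0=0, F={4}): 0:g→1,z→0,0→2 1:g→3,z→1,0→2 2:g→4,z→2,0→2 3:g→5,z→3,0→2 4:g→4,z→4,0→4 5:g→5,z→4,0→6 6:g→4,z→4,0→6 [Hopcroft].
'0g': run [30, 18, 8] end={s12,s2,s23,s24,s30,s37,s38,s39} — reject; 2/2 del acc.
'gggz': |S_i|=[30, 28, 24, 19, 7] end={s11,s17,s23,s25,s27,s37,s38} ∉↓L; 4/4 del acc.
2 minimals (antichain).


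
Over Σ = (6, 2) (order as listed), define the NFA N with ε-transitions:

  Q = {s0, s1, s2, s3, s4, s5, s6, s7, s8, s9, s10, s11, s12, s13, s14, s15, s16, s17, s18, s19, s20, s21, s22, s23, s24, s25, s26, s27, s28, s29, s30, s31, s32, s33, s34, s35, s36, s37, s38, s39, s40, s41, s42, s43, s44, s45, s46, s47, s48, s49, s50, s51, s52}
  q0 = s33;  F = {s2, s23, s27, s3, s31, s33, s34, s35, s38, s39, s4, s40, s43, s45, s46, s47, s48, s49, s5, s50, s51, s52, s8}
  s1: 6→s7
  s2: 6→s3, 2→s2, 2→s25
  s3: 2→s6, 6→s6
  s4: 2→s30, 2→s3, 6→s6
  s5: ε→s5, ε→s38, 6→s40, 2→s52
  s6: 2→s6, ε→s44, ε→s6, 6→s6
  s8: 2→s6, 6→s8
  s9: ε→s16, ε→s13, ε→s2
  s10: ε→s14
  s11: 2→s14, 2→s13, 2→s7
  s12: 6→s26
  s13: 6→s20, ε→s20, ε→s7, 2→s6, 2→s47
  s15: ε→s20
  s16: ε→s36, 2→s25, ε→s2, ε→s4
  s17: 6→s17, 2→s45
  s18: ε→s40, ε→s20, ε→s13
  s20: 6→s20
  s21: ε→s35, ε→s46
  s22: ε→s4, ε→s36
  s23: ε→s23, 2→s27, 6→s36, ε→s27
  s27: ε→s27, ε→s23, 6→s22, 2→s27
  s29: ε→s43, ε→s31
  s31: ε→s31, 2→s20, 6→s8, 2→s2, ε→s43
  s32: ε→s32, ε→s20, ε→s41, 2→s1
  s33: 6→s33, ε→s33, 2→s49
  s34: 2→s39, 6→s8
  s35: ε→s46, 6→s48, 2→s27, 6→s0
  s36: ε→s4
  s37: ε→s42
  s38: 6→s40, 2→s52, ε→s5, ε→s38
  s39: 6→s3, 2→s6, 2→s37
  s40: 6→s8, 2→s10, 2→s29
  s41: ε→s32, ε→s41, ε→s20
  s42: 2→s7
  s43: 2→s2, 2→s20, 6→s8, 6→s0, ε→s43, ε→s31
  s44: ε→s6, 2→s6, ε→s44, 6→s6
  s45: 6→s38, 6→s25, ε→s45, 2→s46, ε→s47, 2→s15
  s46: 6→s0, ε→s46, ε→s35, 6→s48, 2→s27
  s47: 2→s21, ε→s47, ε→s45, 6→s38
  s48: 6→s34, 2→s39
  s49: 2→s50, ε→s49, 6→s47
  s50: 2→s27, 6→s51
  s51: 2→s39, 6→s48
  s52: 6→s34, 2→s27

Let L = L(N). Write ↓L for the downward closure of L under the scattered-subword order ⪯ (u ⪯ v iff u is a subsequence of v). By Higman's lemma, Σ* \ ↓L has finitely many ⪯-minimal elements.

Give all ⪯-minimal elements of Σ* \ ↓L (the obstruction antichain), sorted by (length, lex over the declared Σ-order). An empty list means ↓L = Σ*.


|Q|=53, |F|=23, |δ|=127 (52 ε).
min D↑ (19 st, q0=0, F={17}): 0:6→0,2→1 1:6→2,2→3 2:6→4,2→5 3:6→6,2→7 4:6→8,2→9 5:6→10,2→7 6:6→10,2→11 7:6→12,2→7 8:6→13,2→14 9:6→15,2→7 10:6→15,2→11 11:6→16,2→17 12:6→17,2→16 13:6→13,2→17 14:6→13,2→18 15:6→13,2→11 16:6→17,2→17 17:6→17,2→17 18:6→16,2→18 (ε-aug+det+¬).
'22622': N↓-sim [39, 38, 32, 17, 8, 5] end={s37,s42,s44,s6,s7} ∉↓L; 5/5 del acc.
'22266': |S_i|=[39, 38, 32, 16, 8, 3] end={s20,s44,s6} ∉↓L; 5/5 deletions ∈↓L.
'266662': N↓-sim [39, 38, 36, 29, 23, 6, 2] end={s44,s6} rej; 6/6 del acc.
3 obstructions.

Antichain: [22622, 22266, 266662].


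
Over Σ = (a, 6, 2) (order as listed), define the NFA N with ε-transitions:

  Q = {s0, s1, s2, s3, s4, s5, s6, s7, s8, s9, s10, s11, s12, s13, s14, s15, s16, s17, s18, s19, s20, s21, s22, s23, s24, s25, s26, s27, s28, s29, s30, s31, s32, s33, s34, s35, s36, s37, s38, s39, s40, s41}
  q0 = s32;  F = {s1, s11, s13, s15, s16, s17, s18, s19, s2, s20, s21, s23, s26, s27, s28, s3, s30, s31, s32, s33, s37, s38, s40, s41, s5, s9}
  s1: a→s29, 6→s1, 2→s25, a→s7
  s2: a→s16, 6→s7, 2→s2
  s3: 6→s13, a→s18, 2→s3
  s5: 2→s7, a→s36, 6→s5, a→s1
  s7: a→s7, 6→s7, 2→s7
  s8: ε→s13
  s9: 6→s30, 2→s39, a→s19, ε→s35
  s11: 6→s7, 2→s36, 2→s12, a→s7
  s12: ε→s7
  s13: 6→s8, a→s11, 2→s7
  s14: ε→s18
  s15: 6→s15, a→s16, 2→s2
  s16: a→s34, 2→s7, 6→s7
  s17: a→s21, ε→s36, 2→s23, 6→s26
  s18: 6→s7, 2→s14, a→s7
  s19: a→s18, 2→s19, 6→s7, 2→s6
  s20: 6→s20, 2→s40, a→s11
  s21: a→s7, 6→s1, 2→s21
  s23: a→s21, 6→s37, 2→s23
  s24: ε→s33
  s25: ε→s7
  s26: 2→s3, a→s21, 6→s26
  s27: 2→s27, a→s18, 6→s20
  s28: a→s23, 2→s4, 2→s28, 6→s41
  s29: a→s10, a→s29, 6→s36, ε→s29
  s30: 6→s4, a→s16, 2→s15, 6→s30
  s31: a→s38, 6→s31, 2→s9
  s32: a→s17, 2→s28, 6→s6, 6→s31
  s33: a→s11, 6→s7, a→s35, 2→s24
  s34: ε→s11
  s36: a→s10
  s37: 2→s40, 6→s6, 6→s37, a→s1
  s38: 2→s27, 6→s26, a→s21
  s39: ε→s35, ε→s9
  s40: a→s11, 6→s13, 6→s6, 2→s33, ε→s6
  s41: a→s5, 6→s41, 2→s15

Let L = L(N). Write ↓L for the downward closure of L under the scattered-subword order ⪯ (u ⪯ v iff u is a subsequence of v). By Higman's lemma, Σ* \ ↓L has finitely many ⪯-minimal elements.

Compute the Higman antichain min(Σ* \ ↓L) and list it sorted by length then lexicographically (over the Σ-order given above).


|Q|=42, |F|=26, |δ|=107 (12 ε).
min D↑ (27 st, q0=0, F={10}): 0:a→1,6→2,2→3 1:a→4,6→5,2→6 2:a→7,6→2,2→8 3:a→6,6→9,2→3 4:a→10,6→11,2→4 5:a→4,6→5,2→12 6:a→4,6→13,2→6 7:a→4,6→5,2→14 8:a→15,6→16,2→8 9:a→17,6→9,2→18 10:a→10,6→10,2→10 11:a→10,6→11,2→10 12:a→19,6→20,2→12 13:a→11,6→13,2→21 14:a→19,6→22,2→14 15:a→19,6→10,2→15 16:a→23,6→16,2→18 17:a→11,6→17,2→10 18:a→23,6→18,2→24 19:a→10,6→10,2→19 20:a→25,6→20,2→10 21:a→25,6→20,2→26 22:a→25,6→22,2→21 23:a→25,6→10,2→10 24:a→23,6→10,2→24 25:a→10,6→10,2→10 26:a→25,6→10,2→26.
'aaa': N↓-sim [40, 30, 13, 4] end={s10,s29,s36,s7} ∉↓L; 3/3 single-dels accept.
'aa62': run [40, 30, 13, 6, 2] end={s25,s7} ∉↓L; 4/4 del acc.
'62a6': N↓-sim [40, 36, 30, 13, 3] end={s10,s36,s7} ∉↓L; 4/4 del acc.
'26a2': |S_i|=[40, 35, 25, 12, 5] end={s10,s12,s25,s36,s7} ∉↓L; 4/4 del acc.
'a6262': run [40, 30, 23, 19, 11, 5] end={s10,s12,s25,s36,s7} ∉↓L; 5/5 single-dels accept.
'26226': N↓-sim [40, 35, 25, 17, 11, 1] end={s7} rej; 5/5 deletions ∈↓L.
6 obstructions.

A = [aaa, aa62, 62a6, 26a2, a6262, 26226].


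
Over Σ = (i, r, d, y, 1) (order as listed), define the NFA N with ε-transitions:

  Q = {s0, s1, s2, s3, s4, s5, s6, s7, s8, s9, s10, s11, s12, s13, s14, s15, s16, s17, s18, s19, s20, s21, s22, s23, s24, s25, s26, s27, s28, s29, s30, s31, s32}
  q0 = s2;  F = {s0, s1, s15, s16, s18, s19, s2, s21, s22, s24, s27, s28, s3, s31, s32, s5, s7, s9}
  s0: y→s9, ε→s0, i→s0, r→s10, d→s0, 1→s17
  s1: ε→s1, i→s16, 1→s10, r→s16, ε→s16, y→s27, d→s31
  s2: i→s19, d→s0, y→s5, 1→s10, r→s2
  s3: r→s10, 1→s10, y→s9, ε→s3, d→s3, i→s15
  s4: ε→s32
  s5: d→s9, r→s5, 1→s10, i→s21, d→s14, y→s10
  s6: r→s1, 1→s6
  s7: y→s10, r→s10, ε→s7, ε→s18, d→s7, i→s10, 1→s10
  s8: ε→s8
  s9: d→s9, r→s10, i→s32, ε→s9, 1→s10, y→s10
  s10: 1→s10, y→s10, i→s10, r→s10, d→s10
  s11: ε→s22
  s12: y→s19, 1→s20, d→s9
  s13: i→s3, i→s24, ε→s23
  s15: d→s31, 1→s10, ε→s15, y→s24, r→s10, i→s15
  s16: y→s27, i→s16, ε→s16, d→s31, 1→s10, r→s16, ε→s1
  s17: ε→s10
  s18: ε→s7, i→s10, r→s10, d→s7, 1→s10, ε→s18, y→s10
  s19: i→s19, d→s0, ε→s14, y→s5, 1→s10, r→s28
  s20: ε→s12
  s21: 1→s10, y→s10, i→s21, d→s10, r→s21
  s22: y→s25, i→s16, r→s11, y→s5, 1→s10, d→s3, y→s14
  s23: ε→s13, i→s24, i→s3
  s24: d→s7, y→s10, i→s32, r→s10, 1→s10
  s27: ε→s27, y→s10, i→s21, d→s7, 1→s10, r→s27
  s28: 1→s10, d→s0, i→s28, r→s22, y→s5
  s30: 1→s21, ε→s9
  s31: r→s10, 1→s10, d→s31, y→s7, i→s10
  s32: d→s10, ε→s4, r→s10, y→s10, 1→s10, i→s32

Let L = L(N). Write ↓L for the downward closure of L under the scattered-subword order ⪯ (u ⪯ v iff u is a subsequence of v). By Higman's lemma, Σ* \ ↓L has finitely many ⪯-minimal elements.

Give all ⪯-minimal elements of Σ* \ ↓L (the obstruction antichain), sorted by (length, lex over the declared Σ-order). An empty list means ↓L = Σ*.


A = [1, dr, yy, yid, irridi].

|Q|=33, |F|=18, |δ|=131 (23 ε).
min D↑ (17 st, q0=0, F={4}): 0:i→1,r→0,d→2,y→3,1→4 1:i→1,r→5,d→2,y→3,1→4 2:i→2,r→4,d→2,y→6,1→4 3:i→7,r→3,d→6,y→4,1→4 4:i→4,r→4,d→4,y→4,1→4 5:i→5,r→8,d→2,y→3,1→4 6:i→9,r→4,d→6,y→4,1→4 7:i→7,r→7,d→4,y→4,1→4 8:i→10,r→8,d→11,y→3,1→4 9:i→9,r→4,d→4,y→4,1→4 10:i→10,r→10,d→12,y→13,1→4 11:i→14,r→4,d→11,y→6,1→4 12:i→4,r→4,d→12,y→15,1→4 13:i→7,r→13,d→15,y→4,1→4 14:i→14,r→4,d→12,y→16,1→4 15:i→4,r→4,d→15,y→4,1→4 16:i→9,r→4,d→15,y→4,1→4 (ε-aug+det+¬).
'1': N↓-sim [24, 2] end={s10,s17} — reject; 1/1 del acc.
'dr': run [24, 13, 1] end={s10} — reject; 2/2 deletions ∈↓L.
'yy': N↓-sim [24, 12, 1] end={s10} — reject; 2/2 deletions ∈↓L.
'yid': N↓-sim [24, 12, 4, 1] end={s10} — reject; 3/3 del acc.
'irridi': run [24, 23, 22, 19, 12, 4, 1] end={s10} ∉↓L; 6/6 del acc.
5 obstructions.
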